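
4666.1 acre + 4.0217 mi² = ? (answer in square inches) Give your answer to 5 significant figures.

4666.1 acre = 2.92688 × 10^10 in² and 4.0217 mi² = 1.61451 × 10^10 in².
2.92688 × 10^10 + 1.61451 × 10^10 ≈ 4.5414 × 10^10 in².

4.5414 × 10^10 in²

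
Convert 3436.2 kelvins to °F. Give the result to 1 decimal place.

5725.5 °F

K = (°F + 459.67) × 5/9.
Applying the formula gives 5725.5 °F.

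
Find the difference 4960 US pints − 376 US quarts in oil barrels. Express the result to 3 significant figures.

12.5 oil barrels

4960 US pt = 14.7619 bbl and 376 US qt = 2.23810 bbl.
14.7619 − 2.23810 ≈ 12.5 bbl.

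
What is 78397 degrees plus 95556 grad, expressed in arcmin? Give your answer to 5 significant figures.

9.8638 × 10^6 arcminutes

78397 ° = 4.70382 × 10^6 arcmin and 95556 grad = 5.16002 × 10^6 arcmin.
4.70382 × 10^6 + 5.16002 × 10^6 ≈ 9.8638 × 10^6 arcmin.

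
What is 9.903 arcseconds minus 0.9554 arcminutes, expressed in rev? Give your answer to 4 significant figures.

-3.659 × 10^-5 rev

9.903 arcsec = 7.64120 × 10^-6 rev and 0.9554 arcmin = 4.42315 × 10^-5 rev.
7.64120 × 10^-6 − 4.42315 × 10^-5 ≈ -3.659 × 10^-5 rev.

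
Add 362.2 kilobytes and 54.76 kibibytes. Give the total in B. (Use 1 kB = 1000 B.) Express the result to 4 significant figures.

418300 B

362.2 kB = 362200 B and 54.76 KiB = 56074.2 B.
362200 + 56074.2 ≈ 418300 B.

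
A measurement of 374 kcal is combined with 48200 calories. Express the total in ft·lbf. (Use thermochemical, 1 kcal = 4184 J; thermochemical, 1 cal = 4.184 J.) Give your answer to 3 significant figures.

374 kcal = 1.15415 × 10^6 ft·lbf and 48200 cal = 148743 ft·lbf.
1.15415 × 10^6 + 148743 ≈ 1.30 × 10^6 ft·lbf.

1.30 × 10^6 ft·lbf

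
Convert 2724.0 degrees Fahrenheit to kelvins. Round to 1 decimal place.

K = (°F + 459.67) × 5/9.
Applying the formula gives 1768.7 K.

1768.7 K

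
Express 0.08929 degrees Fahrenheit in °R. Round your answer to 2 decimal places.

459.76 °R

°R = °F + 459.67.
Applying the formula gives 459.76 °R.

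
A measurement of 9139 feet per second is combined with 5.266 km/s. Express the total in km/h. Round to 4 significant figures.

9139 ft/s = 10028.0 km/h and 5.266 km/s = 18957.6 km/h.
10028.0 + 18957.6 ≈ 28990 km/h.

28990 km/h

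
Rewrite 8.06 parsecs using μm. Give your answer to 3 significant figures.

2.49 × 10^23 micrometers

1 parsec = 3.08568 × 10^22 μm.
Then 8.06 × 3.08568 × 10^22 ≈ 2.49 × 10^23 μm.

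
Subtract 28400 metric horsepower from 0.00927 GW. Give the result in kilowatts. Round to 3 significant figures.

-11600 kW

0.00927 GW = 9270.00 kW and 28400 PS = 20888.2 kW.
9270.00 − 20888.2 ≈ -11600 kW.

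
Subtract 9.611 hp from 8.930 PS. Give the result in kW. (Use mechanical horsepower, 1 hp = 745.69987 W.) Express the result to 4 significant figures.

-0.5989 kW

8.930 PS = 6.56800 kW and 9.611 hp = 7.16692 kW.
6.56800 − 7.16692 ≈ -0.5989 kW.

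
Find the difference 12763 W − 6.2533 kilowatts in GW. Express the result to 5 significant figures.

6.5097 × 10^-6 gigawatts

12763 W = 1.27630 × 10^-5 GW and 6.2533 kW = 6.25330 × 10^-6 GW.
1.27630 × 10^-5 − 6.25330 × 10^-6 ≈ 6.5097 × 10^-6 GW.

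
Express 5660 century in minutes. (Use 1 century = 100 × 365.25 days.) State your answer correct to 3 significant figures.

1 century = 5.25960e+7 minutes.
Then 5660 × 5.25960e+7 ≈ 2.98e+11 min.

2.98e+11 min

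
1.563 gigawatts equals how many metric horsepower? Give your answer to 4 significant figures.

2.125e+6 metric horsepower

1 gigawatt = 1.35962e+6 PS.
1.563 × 1.35962e+6 ≈ 2.125e+6 PS.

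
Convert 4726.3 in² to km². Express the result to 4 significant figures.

1 in² = 6.45160e-10 square kilometers.
Then 4726.3 × 6.45160e-10 ≈ 3.049e-6 km².

3.049e-6 km²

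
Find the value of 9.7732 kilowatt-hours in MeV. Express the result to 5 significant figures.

2.1960e+20 MeV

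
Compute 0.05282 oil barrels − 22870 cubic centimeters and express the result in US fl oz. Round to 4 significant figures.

0.05282 bbl = 283.960 US fl oz and 22870 cm³ = 773.327 US fl oz.
283.960 − 773.327 ≈ -489.4 US fl oz.

-489.4 US fluid ounces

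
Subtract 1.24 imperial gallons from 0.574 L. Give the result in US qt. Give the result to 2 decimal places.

-5.35 US qt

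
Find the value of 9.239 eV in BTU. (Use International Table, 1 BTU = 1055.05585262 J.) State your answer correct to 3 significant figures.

1 eV = 1.51857e-22 BTU.
9.239 × 1.51857e-22 ≈ 1.40e-21 BTU.

1.40e-21 British thermal units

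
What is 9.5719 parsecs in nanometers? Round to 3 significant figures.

2.95 × 10^26 nm

1 parsec = 3.08568 × 10^25 nanometers.
Thus 9.5719 × 3.08568 × 10^25 ≈ 2.95 × 10^26 nm.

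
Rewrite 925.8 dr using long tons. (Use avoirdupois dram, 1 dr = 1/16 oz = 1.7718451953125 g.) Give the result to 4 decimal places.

1 dram = 1.74386e-6 long tons.
So 925.8 × 1.74386e-6 ≈ 0.0016 long ton.

0.0016 long ton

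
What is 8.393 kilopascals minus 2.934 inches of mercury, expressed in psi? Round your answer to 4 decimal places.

8.393 kPa = 1.217302 psi and 2.934 inHg = 1.441046 psi.
1.217302 − 1.441046 ≈ -0.2237 psi.

-0.2237 pounds per square inch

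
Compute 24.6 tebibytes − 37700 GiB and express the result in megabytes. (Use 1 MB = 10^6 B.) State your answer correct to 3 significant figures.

24.6 TiB = 2.70480 × 10^7 MB and 37700 GiB = 4.04801 × 10^7 MB.
2.70480 × 10^7 − 4.04801 × 10^7 ≈ -1.34 × 10^7 MB.

-1.34 × 10^7 MB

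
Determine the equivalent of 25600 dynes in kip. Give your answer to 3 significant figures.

1 dyn = 2.24809 × 10^-9 kip.
Then 25600 × 2.24809 × 10^-9 ≈ 5.76 × 10^-5 kip.

5.76 × 10^-5 kip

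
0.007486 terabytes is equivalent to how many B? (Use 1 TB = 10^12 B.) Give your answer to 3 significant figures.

1 terabyte = 1.00000e+12 B.
Thus 0.007486 × 1.00000e+12 ≈ 7.49e+9 B.

7.49e+9 B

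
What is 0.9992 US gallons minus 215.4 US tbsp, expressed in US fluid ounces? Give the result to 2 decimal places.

20.20 US fl oz

0.9992 US gal = 127.898 US fl oz and 215.4 US tbsp = 107.700 US fl oz.
127.898 − 107.700 ≈ 20.20 US fl oz.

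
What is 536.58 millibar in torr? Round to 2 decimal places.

1 millibar = 0.750062 torr.
536.58 × 0.750062 ≈ 402.47 torr.

402.47 torr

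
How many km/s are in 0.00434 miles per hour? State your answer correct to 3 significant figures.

1 mph = 0.000447040 km/s.
Then 0.00434 × 0.000447040 ≈ 1.94e-6 km/s.

1.94e-6 km/s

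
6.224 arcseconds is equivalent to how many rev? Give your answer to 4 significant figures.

1 arcsecond = 7.71605e-7 revolutions.
Then 6.224 × 7.71605e-7 ≈ 4.802e-6 rev.

4.802e-6 revolutions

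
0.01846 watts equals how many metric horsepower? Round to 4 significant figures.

1 W = 0.00135962 PS.
0.01846 × 0.00135962 ≈ 2.510e-5 PS.

2.510e-5 metric horsepower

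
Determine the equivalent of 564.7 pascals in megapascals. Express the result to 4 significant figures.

0.0005647 MPa

1 pascal = 1.00000 × 10^-6 MPa.
Then 564.7 × 1.00000 × 10^-6 ≈ 0.0005647 MPa.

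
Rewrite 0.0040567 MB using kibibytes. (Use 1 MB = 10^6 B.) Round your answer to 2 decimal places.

1 MB = 976.5625 kibibytes.
Then 0.0040567 × 976.5625 ≈ 3.96 KiB.

3.96 KiB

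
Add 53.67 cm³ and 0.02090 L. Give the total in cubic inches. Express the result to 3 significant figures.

53.67 cm³ = 3.27514 in³ and 0.02090 L = 1.27540 in³.
3.27514 + 1.27540 ≈ 4.55 in³.

4.55 in³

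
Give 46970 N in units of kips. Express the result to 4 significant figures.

10.56 kip

1 N = 0.000224809 kips.
46970 × 0.000224809 ≈ 10.56 kip.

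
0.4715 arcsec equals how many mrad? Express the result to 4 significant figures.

0.002286 milliradians

1 arcsec = 0.00484814 mrad.
Thus 0.4715 × 0.00484814 ≈ 0.002286 mrad.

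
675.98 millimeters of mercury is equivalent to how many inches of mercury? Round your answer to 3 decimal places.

1 millimeter of mercury = 0.0393701 inHg.
Then 675.98 × 0.0393701 ≈ 26.613 inHg.

26.613 inHg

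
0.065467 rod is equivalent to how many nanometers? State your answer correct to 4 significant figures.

3.292e+8 nanometers

1 rod = 5.02920e+9 nm.
So 0.065467 × 5.02920e+9 ≈ 3.292e+8 nm.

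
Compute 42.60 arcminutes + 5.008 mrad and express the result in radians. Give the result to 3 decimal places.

0.017 rad

42.60 arcmin = 0.0123918 rad and 5.008 mrad = 0.00500800 rad.
0.0123918 + 0.00500800 ≈ 0.017 rad.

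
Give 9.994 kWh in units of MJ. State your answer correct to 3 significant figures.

1 kWh = 3.60000 MJ.
Thus 9.994 × 3.60000 ≈ 36.0 MJ.

36.0 MJ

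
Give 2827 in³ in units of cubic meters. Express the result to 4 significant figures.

1 in³ = 1.63871e-5 cubic meters.
Thus 2827 × 1.63871e-5 ≈ 0.04633 m³.

0.04633 cubic meters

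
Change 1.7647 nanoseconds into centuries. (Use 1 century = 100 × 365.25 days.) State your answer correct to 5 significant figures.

5.5920 × 10^-19 century

1 ns = 3.16881 × 10^-19 century.
1.7647 × 3.16881 × 10^-19 ≈ 5.5920 × 10^-19 century.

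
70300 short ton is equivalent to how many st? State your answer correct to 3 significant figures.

1 short ton = 142.857 stone.
Thus 70300 × 142.857 ≈ 1.00e+7 st.

1.00e+7 st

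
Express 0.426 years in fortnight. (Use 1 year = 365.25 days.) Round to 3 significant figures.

11.1 fortnights

1 year = 26.0893 fortnight.
Then 0.426 × 26.0893 ≈ 11.1 fortnight.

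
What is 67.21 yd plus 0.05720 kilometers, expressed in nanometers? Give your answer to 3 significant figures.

1.19e+11 nanometers

67.21 yd = 6.14568e+10 nm and 0.05720 km = 5.72000e+10 nm.
6.14568e+10 + 5.72000e+10 ≈ 1.19e+11 nm.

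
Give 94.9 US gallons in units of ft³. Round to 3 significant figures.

1 US gal = 0.133681 ft³.
So 94.9 × 0.133681 ≈ 12.7 ft³.

12.7 cubic feet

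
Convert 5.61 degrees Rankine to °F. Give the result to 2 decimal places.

°R = °F + 459.67.
Applying the formula gives -454.06 °F.

-454.06 °F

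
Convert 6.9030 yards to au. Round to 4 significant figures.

4.219 × 10^-11 astronomical units

1 yd = 6.11239 × 10^-12 astronomical units.
Then 6.9030 × 6.11239 × 10^-12 ≈ 4.219 × 10^-11 au.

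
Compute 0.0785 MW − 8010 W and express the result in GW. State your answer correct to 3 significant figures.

7.05 × 10^-5 gigawatts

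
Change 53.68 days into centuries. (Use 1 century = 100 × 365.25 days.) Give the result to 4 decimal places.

0.0015 centuries

1 d = 2.73785 × 10^-5 centuries.
So 53.68 × 2.73785 × 10^-5 ≈ 0.0015 century.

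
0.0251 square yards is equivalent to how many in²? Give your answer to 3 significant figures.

32.5 in²

1 yd² = 1296.00 in².
Then 0.0251 × 1296.00 ≈ 32.5 in².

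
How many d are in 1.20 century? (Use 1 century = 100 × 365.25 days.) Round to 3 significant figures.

43800 days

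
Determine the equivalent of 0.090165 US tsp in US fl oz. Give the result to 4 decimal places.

0.0150 US fl oz

1 US teaspoon = 0.166667 US fl oz.
0.090165 × 0.166667 ≈ 0.0150 US fl oz.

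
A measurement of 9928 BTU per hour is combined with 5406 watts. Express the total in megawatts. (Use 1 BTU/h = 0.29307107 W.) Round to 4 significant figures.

0.008316 megawatts

9928 BTU/h = 0.00290961 MW and 5406 W = 0.00540600 MW.
0.00290961 + 0.00540600 ≈ 0.008316 MW.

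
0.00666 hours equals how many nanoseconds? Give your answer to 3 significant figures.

2.40e+10 ns

1 hour = 3.60000e+12 nanoseconds.
Thus 0.00666 × 3.60000e+12 ≈ 2.40e+10 ns.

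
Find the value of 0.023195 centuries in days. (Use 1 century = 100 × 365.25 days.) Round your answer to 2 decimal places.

1 century = 36525.0 days.
So 0.023195 × 36525.0 ≈ 847.20 d.

847.20 d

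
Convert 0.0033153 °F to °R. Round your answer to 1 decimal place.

°R = °F + 459.67.
Applying the formula gives 459.7 °R.

459.7 °R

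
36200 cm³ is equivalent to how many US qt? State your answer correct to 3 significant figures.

1 cm³ = 0.00105669 US qt.
Then 36200 × 0.00105669 ≈ 38.3 US qt.

38.3 US qt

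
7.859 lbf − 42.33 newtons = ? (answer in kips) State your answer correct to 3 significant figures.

7.859 lbf = 0.00785900 kip and 42.33 N = 0.00951616 kip.
0.00785900 − 0.00951616 ≈ -0.00166 kip.

-0.00166 kip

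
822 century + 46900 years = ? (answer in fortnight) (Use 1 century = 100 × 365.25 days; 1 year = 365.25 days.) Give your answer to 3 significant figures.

822 century = 2.14454 × 10^6 fortnight and 46900 yr = 1.22359 × 10^6 fortnight.
2.14454 × 10^6 + 1.22359 × 10^6 ≈ 3.37 × 10^6 fortnight.

3.37 × 10^6 fortnights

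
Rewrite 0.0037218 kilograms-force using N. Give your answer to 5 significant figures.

1 kilogram-force = 9.80665 N.
Then 0.0037218 × 9.80665 ≈ 0.036498 N.

0.036498 N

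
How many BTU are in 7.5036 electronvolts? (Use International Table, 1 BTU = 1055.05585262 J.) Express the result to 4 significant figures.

1.139e-21 British thermal units

1 electronvolt = 1.51857e-22 British thermal units.
Thus 7.5036 × 1.51857e-22 ≈ 1.139e-21 BTU.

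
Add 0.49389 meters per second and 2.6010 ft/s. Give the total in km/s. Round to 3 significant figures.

0.00129 kilometers per second

0.49389 m/s = 0.000493890 km/s and 2.6010 ft/s = 0.000792785 km/s.
0.000493890 + 0.000792785 ≈ 0.00129 km/s.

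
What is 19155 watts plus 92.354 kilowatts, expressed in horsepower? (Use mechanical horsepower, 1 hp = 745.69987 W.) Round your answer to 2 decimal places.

19155 W = 25.6873 hp and 92.354 kW = 123.849 hp.
25.6873 + 123.849 ≈ 149.54 hp.

149.54 hp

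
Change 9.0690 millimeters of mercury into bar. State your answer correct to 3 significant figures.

1 mmHg = 0.00133322 bar.
So 9.0690 × 0.00133322 ≈ 0.0121 bar.

0.0121 bar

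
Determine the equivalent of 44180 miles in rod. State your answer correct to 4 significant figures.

1.414e+7 rods

1 mi = 320.000 rod.
44180 × 320.000 ≈ 1.414e+7 rod.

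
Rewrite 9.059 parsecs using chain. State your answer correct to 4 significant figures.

1.390e+16 chains

1 parsec = 1.53388e+15 chains.
So 9.059 × 1.53388e+15 ≈ 1.390e+16 chain.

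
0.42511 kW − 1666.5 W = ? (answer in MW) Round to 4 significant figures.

-0.001241 megawatts

0.42511 kW = 0.000425110 MW and 1666.5 W = 0.00166650 MW.
0.000425110 − 0.00166650 ≈ -0.001241 MW.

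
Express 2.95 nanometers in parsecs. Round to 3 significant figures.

9.56e-26 pc

1 nanometer = 3.24078e-26 pc.
Thus 2.95 × 3.24078e-26 ≈ 9.56e-26 pc.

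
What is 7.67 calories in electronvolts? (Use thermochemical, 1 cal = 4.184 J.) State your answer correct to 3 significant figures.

1 calorie = 2.61145 × 10^19 eV.
7.67 × 2.61145 × 10^19 ≈ 2.00 × 10^20 eV.

2.00 × 10^20 eV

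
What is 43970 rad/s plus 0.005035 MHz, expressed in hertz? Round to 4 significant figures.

12030 Hz

43970 rad/s = 6998.04 Hz and 0.005035 MHz = 5035.00 Hz.
6998.04 + 5035.00 ≈ 12030 Hz.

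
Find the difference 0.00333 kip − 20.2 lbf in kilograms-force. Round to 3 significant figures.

0.00333 kip = 1.51046 kgf and 20.2 lbf = 9.16257 kgf.
1.51046 − 9.16257 ≈ -7.65 kgf.

-7.65 kgf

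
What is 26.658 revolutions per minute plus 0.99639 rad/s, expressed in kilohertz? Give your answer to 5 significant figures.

26.658 rpm = 0.000444300 kHz and 0.99639 rad/s = 0.000158580 kHz.
0.000444300 + 0.000158580 ≈ 0.00060288 kHz.

0.00060288 kHz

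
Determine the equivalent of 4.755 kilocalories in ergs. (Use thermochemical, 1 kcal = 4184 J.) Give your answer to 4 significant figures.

1 kcal = 4.18400 × 10^10 erg.
So 4.755 × 4.18400 × 10^10 ≈ 1.989 × 10^11 erg.

1.989 × 10^11 ergs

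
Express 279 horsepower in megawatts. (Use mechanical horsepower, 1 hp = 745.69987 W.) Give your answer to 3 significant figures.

1 hp = 0.000745700 MW.
279 × 0.000745700 ≈ 0.208 MW.

0.208 MW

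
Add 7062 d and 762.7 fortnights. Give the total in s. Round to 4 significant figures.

7062 d = 6.10157e+8 s and 762.7 fortnight = 9.22562e+8 s.
6.10157e+8 + 9.22562e+8 ≈ 1.533e+9 s.

1.533e+9 seconds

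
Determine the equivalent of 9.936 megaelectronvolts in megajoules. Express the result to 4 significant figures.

1 MeV = 1.60218 × 10^-19 MJ.
9.936 × 1.60218 × 10^-19 ≈ 1.592 × 10^-18 MJ.

1.592 × 10^-18 megajoules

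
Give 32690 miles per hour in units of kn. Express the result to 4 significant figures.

28410 kn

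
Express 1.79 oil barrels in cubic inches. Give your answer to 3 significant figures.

1 bbl = 9702.00 cubic inches.
Thus 1.79 × 9702.00 ≈ 17400 in³.

17400 in³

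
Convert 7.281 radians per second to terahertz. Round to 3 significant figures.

1.16 × 10^-12 terahertz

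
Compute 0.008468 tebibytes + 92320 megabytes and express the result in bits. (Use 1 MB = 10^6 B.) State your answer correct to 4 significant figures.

0.008468 TiB = 7.44853e+10 bit and 92320 MB = 7.38560e+11 bit.
7.44853e+10 + 7.38560e+11 ≈ 8.130e+11 bit.

8.130e+11 bits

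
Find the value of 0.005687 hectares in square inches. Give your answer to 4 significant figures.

88150 square inches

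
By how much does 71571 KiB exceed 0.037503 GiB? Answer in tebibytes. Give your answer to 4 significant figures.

3.003e-5 TiB

71571 KiB = 6.66557e-5 TiB and 0.037503 GiB = 3.66240e-5 TiB.
6.66557e-5 − 3.66240e-5 ≈ 3.003e-5 TiB.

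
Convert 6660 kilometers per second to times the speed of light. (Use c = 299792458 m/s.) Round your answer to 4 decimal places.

0.0222 c

1 kilometer per second = 3.33564 × 10^-6 times the speed of light.
Then 6660 × 3.33564 × 10^-6 ≈ 0.0222 c.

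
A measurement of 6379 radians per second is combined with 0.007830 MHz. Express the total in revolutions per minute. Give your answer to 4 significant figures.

6379 rad/s = 60915.0 rpm and 0.007830 MHz = 469800 rpm.
60915.0 + 469800 ≈ 530700 rpm.

530700 revolutions per minute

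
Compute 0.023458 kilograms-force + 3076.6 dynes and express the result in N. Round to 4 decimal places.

0.2608 N

0.023458 kgf = 0.230044 N and 3076.6 dyn = 0.0307660 N.
0.230044 + 0.0307660 ≈ 0.2608 N.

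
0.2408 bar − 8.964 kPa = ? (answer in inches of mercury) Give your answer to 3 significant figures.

4.46 inHg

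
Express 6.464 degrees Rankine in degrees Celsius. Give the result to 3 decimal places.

-269.559 degrees Celsius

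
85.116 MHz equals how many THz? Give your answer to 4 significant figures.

8.512 × 10^-5 terahertz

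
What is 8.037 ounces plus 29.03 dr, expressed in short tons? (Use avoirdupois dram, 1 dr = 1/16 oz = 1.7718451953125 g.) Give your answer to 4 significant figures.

8.037 oz = 0.000251156 short ton and 29.03 dr = 5.66992 × 10^-5 short ton.
0.000251156 + 5.66992 × 10^-5 ≈ 0.0003079 short ton.

0.0003079 short ton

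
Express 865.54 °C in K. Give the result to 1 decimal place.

1138.7 kelvins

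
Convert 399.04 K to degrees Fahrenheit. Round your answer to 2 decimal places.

258.60 degrees Fahrenheit

K = (°F + 459.67) × 5/9.
Applying the formula gives 258.60 °F.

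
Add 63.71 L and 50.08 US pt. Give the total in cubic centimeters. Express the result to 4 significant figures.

63.71 L = 63710.0 cm³ and 50.08 US pt = 23696.7 cm³.
63710.0 + 23696.7 ≈ 87410 cm³.

87410 cm³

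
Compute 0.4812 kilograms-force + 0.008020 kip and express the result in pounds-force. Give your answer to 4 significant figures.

0.4812 kgf = 1.06086 lbf and 0.008020 kip = 8.02000 lbf.
1.06086 + 8.02000 ≈ 9.081 lbf.

9.081 pounds-force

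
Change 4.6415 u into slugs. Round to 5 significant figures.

1 atomic mass unit = 1.13783 × 10^-28 slugs.
4.6415 × 1.13783 × 10^-28 ≈ 5.2812 × 10^-28 slug.

5.2812 × 10^-28 slugs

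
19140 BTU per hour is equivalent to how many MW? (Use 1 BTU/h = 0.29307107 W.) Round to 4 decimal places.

0.0056 megawatts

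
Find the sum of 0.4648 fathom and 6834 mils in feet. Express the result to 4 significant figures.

3.358 feet

0.4648 fathom = 2.78880 ft and 6834 mil = 0.569500 ft.
2.78880 + 0.569500 ≈ 3.358 ft.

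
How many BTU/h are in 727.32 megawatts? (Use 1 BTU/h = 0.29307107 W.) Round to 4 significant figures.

2.482e+9 BTU per hour

1 megawatt = 3.41214e+6 BTU per hour.
Then 727.32 × 3.41214e+6 ≈ 2.482e+9 BTU/h.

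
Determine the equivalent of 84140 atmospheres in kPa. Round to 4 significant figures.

8.525e+6 kPa

1 atm = 101.325 kilopascals.
So 84140 × 101.325 ≈ 8.525e+6 kPa.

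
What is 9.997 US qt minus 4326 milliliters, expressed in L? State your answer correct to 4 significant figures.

5.135 L

9.997 US qt = 9.46069 L and 4326 mL = 4.32600 L.
9.46069 − 4.32600 ≈ 5.135 L.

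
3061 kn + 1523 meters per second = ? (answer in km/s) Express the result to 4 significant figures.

3061 kn = 1.57471 km/s and 1523 m/s = 1.52300 km/s.
1.57471 + 1.52300 ≈ 3.098 km/s.

3.098 km/s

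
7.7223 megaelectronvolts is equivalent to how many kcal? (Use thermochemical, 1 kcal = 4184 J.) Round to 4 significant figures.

1 MeV = 3.82929e-17 kcal.
7.7223 × 3.82929e-17 ≈ 2.957e-16 kcal.

2.957e-16 kilocalories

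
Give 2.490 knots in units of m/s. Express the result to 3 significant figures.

1.28 meters per second

1 kn = 0.514444 m/s.
So 2.490 × 0.514444 ≈ 1.28 m/s.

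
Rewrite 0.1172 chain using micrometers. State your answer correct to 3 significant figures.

1 chain = 2.01168e+7 μm.
So 0.1172 × 2.01168e+7 ≈ 2.36e+6 μm.

2.36e+6 micrometers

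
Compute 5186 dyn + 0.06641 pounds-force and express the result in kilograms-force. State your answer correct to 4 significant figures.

0.03541 kgf

5186 dyn = 0.00528825 kgf and 0.06641 lbf = 0.0301231 kgf.
0.00528825 + 0.0301231 ≈ 0.03541 kgf.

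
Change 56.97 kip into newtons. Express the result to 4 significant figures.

253400 N

1 kip = 4448.22 N.
Then 56.97 × 4448.22 ≈ 253400 N.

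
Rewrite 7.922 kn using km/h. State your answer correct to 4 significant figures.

1 knot = 1.85200 km/h.
7.922 × 1.85200 ≈ 14.67 km/h.

14.67 km/h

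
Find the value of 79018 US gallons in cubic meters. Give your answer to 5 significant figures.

1 US gallon = 0.00378541 m³.
So 79018 × 0.00378541 ≈ 299.12 m³.

299.12 m³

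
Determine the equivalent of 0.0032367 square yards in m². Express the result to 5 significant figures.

0.0027063 m²

1 yd² = 0.836127 m².
Then 0.0032367 × 0.836127 ≈ 0.0027063 m².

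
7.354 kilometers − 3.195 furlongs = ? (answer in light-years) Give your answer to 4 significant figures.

7.354 km = 7.77318 × 10^-13 ly and 3.195 furlong = 6.79368 × 10^-14 ly.
7.77318 × 10^-13 − 6.79368 × 10^-14 ≈ 7.094 × 10^-13 ly.

7.094 × 10^-13 ly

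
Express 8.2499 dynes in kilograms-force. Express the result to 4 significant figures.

1 dyn = 1.01972 × 10^-6 kgf.
8.2499 × 1.01972 × 10^-6 ≈ 8.413 × 10^-6 kgf.

8.413 × 10^-6 kgf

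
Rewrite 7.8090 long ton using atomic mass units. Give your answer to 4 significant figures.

1 long ton = 6.11878e+29 atomic mass units.
So 7.8090 × 6.11878e+29 ≈ 4.778e+30 u.

4.778e+30 u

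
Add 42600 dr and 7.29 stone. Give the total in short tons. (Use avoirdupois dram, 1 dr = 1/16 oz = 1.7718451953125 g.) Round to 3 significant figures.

0.134 short ton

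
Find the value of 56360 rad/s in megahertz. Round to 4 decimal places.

0.0090 megahertz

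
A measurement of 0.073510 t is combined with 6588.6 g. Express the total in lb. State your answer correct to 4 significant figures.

0.073510 t = 162.062 lb and 6588.6 g = 14.5254 lb.
162.062 + 14.5254 ≈ 176.6 lb.

176.6 pounds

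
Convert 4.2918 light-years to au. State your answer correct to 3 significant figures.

1 ly = 63241.1 astronomical units.
Thus 4.2918 × 63241.1 ≈ 271000 au.

271000 au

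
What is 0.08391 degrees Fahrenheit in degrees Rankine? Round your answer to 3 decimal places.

°R = °F + 459.67.
Applying the formula gives 459.754 °R.

459.754 degrees Rankine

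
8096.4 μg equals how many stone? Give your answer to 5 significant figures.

1.2750e-6 st

1 μg = 1.57473e-10 st.
Then 8096.4 × 1.57473e-10 ≈ 1.2750e-6 st.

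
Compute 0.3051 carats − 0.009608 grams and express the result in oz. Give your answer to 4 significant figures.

0.3051 ct = 0.00215242 oz and 0.009608 g = 0.000338912 oz.
0.00215242 − 0.000338912 ≈ 0.001814 oz.

0.001814 ounces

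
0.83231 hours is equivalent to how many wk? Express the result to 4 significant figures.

0.004954 wk

1 h = 0.00595238 wk.
So 0.83231 × 0.00595238 ≈ 0.004954 wk.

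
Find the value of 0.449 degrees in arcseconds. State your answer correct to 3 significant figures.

1620 arcsec

1 degree = 3600.00 arcsec.
Then 0.449 × 3600.00 ≈ 1620 arcsec.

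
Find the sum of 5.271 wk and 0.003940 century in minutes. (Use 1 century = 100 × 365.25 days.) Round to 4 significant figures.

260400 min

5.271 wk = 53131.7 min and 0.003940 century = 207228 min.
53131.7 + 207228 ≈ 260400 min.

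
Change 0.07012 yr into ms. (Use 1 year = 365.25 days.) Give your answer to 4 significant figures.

1 yr = 3.15576 × 10^10 ms.
0.07012 × 3.15576 × 10^10 ≈ 2.213 × 10^9 ms.

2.213 × 10^9 ms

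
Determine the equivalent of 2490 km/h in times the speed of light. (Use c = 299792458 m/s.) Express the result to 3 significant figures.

1 km/h = 9.26567e-10 times the speed of light.
So 2490 × 9.26567e-10 ≈ 2.31e-6 c.

2.31e-6 times the speed of light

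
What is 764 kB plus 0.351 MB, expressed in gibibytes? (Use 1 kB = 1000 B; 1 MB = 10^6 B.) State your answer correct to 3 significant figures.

0.00104 GiB

764 kB = 0.000711530 GiB and 0.351 MB = 0.000326894 GiB.
0.000711530 + 0.000326894 ≈ 0.00104 GiB.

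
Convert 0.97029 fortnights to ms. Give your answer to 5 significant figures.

1 fortnight = 1.20960 × 10^9 milliseconds.
Then 0.97029 × 1.20960 × 10^9 ≈ 1.1737 × 10^9 ms.

1.1737 × 10^9 ms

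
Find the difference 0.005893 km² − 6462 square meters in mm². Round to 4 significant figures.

-5.690 × 10^8 square millimeters

0.005893 km² = 5.89300 × 10^9 mm² and 6462 m² = 6.46200 × 10^9 mm².
5.89300 × 10^9 − 6.46200 × 10^9 ≈ -5.690 × 10^8 mm².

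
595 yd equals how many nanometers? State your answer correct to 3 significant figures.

1 yard = 9.14400e+8 nanometers.
So 595 × 9.14400e+8 ≈ 5.44e+11 nm.

5.44e+11 nm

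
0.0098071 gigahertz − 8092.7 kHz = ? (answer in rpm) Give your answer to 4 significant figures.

1.029e+8 rpm

0.0098071 GHz = 5.88426e+8 rpm and 8092.7 kHz = 4.85562e+8 rpm.
5.88426e+8 − 4.85562e+8 ≈ 1.029e+8 rpm.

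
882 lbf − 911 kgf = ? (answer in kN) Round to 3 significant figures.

-5.01 kN

882 lbf = 3.92333 kN and 911 kgf = 8.93386 kN.
3.92333 − 8.93386 ≈ -5.01 kN.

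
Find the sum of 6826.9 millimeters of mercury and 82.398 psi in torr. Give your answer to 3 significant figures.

6826.9 mmHg = 6826.90 torr and 82.398 psi = 4261.21 torr.
6826.90 + 4261.21 ≈ 11100 torr.

11100 torr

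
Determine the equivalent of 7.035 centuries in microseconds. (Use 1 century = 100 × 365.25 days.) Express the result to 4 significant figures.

1 century = 3.15576e+15 μs.
7.035 × 3.15576e+15 ≈ 2.220e+16 μs.

2.220e+16 microseconds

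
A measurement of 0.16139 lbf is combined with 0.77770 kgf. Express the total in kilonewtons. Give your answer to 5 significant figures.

0.16139 lbf = 0.000717898 kN and 0.77770 kgf = 0.00762663 kN.
0.000717898 + 0.00762663 ≈ 0.0083445 kN.

0.0083445 kilonewtons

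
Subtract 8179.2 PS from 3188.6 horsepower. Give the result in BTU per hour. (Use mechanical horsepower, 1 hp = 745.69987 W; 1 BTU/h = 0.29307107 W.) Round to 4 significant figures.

3188.6 hp = 8.11318 × 10^6 BTU/h and 8179.2 PS = 2.05267 × 10^7 BTU/h.
8.11318 × 10^6 − 2.05267 × 10^7 ≈ -1.241 × 10^7 BTU/h.

-1.241 × 10^7 BTU per hour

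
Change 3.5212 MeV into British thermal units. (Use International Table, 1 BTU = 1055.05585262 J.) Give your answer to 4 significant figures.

5.347 × 10^-16 BTU

1 MeV = 1.51857 × 10^-16 British thermal units.
So 3.5212 × 1.51857 × 10^-16 ≈ 5.347 × 10^-16 BTU.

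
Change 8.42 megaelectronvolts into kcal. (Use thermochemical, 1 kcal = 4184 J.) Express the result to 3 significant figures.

1 MeV = 3.82929 × 10^-17 kcal.
Thus 8.42 × 3.82929 × 10^-17 ≈ 3.22 × 10^-16 kcal.

3.22 × 10^-16 kcal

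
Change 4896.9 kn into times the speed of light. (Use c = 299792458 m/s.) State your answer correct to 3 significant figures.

1 knot = 1.71600e-9 c.
Then 4896.9 × 1.71600e-9 ≈ 8.40e-6 c.

8.40e-6 c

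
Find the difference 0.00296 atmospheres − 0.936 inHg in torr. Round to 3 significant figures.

0.00296 atm = 2.24960 torr and 0.936 inHg = 23.7744 torr.
2.24960 − 23.7744 ≈ -21.5 torr.

-21.5 torr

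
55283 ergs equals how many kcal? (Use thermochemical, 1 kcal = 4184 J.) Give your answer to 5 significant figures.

1 erg = 2.39006 × 10^-11 kcal.
Then 55283 × 2.39006 × 10^-11 ≈ 1.3213 × 10^-6 kcal.

1.3213 × 10^-6 kcal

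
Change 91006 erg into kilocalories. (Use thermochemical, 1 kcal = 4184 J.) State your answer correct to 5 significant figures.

1 erg = 2.39006 × 10^-11 kcal.
So 91006 × 2.39006 × 10^-11 ≈ 2.1751 × 10^-6 kcal.

2.1751 × 10^-6 kcal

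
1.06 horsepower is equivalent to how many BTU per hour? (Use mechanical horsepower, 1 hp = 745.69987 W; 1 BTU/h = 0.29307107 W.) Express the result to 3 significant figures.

2700 BTU per hour

1 horsepower = 2544.43 BTU per hour.
1.06 × 2544.43 ≈ 2700 BTU/h.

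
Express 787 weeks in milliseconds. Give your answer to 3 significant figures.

4.76e+11 ms

1 wk = 6.04800e+8 ms.
Then 787 × 6.04800e+8 ≈ 4.76e+11 ms.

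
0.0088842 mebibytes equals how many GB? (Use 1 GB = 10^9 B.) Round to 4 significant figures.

9.316 × 10^-6 gigabytes

1 mebibyte = 0.00104858 gigabytes.
0.0088842 × 0.00104858 ≈ 9.316 × 10^-6 GB.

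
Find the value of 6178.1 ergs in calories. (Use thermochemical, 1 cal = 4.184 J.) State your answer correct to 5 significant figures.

0.00014766 cal

1 erg = 2.39006e-8 calories.
Thus 6178.1 × 2.39006e-8 ≈ 0.00014766 cal.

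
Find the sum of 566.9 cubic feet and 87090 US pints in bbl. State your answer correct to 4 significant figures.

566.9 ft³ = 100.969 bbl and 87090 US pt = 259.196 bbl.
100.969 + 259.196 ≈ 360.2 bbl.

360.2 bbl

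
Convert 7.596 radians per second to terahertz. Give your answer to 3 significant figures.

1.21 × 10^-12 THz

1 radian per second = 1.59155 × 10^-13 terahertz.
7.596 × 1.59155 × 10^-13 ≈ 1.21 × 10^-12 THz.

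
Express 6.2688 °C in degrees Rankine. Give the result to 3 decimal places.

502.954 °R

°R = (°C + 273.15) × 9/5.
Applying the formula gives 502.954 °R.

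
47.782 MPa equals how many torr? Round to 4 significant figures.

358400 torr

1 megapascal = 7500.62 torr.
Thus 47.782 × 7500.62 ≈ 358400 torr.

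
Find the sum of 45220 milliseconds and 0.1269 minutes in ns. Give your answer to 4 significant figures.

5.283e+10 ns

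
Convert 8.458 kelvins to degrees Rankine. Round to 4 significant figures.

°R = K × 9/5.
Applying the formula gives 15.22 °R.

15.22 degrees Rankine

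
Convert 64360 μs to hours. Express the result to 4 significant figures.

1 μs = 2.77778 × 10^-10 hours.
64360 × 2.77778 × 10^-10 ≈ 1.788 × 10^-5 h.

1.788 × 10^-5 hours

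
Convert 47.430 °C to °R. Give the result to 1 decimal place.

577.0 degrees Rankine

°R = (°C + 273.15) × 9/5.
Applying the formula gives 577.0 °R.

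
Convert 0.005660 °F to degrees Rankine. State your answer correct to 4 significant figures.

°R = °F + 459.67.
Applying the formula gives 459.7 °R.

459.7 degrees Rankine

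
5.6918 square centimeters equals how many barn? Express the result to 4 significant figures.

1 square centimeter = 1.00000 × 10^24 barn.
Thus 5.6918 × 1.00000 × 10^24 ≈ 5.692 × 10^24 barn.

5.692 × 10^24 barn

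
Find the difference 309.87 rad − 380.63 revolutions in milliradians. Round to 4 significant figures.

309.87 rad = 309870 mrad and 380.63 rev = 2.39157e+6 mrad.
309870 − 2.39157e+6 ≈ -2.082e+6 mrad.

-2.082e+6 milliradians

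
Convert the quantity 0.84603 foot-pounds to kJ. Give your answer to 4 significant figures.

0.001147 kJ

1 ft·lbf = 0.00135582 kJ.
Thus 0.84603 × 0.00135582 ≈ 0.001147 kJ.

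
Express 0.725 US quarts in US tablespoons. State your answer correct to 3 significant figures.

1 US quart = 64.0000 US tbsp.
Then 0.725 × 64.0000 ≈ 46.4 US tbsp.

46.4 US tablespoons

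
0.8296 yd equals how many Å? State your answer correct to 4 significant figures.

7.586e+9 angstroms

1 yd = 9.14400e+9 Å.
Thus 0.8296 × 9.14400e+9 ≈ 7.586e+9 Å.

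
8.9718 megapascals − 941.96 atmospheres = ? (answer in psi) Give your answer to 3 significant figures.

8.9718 MPa = 1301.25 psi and 941.96 atm = 13843.0 psi.
1301.25 − 13843.0 ≈ -12500 psi.

-12500 psi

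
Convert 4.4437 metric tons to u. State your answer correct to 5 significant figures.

2.6761e+30 u

1 metric ton = 6.02214e+29 u.
So 4.4437 × 6.02214e+29 ≈ 2.6761e+30 u.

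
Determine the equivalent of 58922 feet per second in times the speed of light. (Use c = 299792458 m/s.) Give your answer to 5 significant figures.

5.9906 × 10^-5 times the speed of light

1 ft/s = 1.01670 × 10^-9 times the speed of light.
So 58922 × 1.01670 × 10^-9 ≈ 5.9906 × 10^-5 c.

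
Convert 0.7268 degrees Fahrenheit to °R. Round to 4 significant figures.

°R = °F + 459.67.
Applying the formula gives 460.4 °R.

460.4 °R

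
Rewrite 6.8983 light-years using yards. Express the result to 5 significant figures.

7.1372e+16 yd

1 ly = 1.034638e+16 yards.
So 6.8983 × 1.034638e+16 ≈ 7.1372e+16 yd.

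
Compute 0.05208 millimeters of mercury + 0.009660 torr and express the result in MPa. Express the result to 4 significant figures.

8.231 × 10^-6 MPa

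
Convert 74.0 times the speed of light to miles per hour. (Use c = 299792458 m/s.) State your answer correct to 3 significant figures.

1 c = 6.70617e+8 mph.
Thus 74.0 × 6.70617e+8 ≈ 4.96e+10 mph.

4.96e+10 miles per hour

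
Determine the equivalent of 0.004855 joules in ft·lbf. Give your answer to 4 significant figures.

1 joule = 0.737562 ft·lbf.
So 0.004855 × 0.737562 ≈ 0.003581 ft·lbf.

0.003581 ft·lbf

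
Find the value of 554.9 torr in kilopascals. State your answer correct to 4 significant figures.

1 torr = 0.133322 kPa.
Thus 554.9 × 0.133322 ≈ 73.98 kPa.

73.98 kPa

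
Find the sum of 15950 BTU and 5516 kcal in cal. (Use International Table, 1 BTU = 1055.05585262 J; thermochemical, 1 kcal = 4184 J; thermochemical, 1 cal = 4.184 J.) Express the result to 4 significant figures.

15950 BTU = 4.02202e+6 cal and 5516 kcal = 5.51600e+6 cal.
4.02202e+6 + 5.51600e+6 ≈ 9.538e+6 cal.

9.538e+6 calories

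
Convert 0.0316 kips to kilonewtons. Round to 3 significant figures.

0.141 kilonewtons

1 kip = 4.44822 kilonewtons.
0.0316 × 4.44822 ≈ 0.141 kN.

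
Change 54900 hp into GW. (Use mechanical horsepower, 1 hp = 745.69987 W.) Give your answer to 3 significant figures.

0.0409 GW

1 hp = 7.45700 × 10^-7 GW.
54900 × 7.45700 × 10^-7 ≈ 0.0409 GW.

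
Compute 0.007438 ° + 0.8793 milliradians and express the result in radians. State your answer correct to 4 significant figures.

0.001009 rad

0.007438 ° = 0.000129818 rad and 0.8793 mrad = 0.000879300 rad.
0.000129818 + 0.000879300 ≈ 0.001009 rad.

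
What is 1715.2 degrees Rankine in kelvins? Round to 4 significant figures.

952.9 K

°R = K × 9/5.
Applying the formula gives 952.9 K.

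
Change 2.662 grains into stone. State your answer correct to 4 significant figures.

2.716e-5 stone

1 grain = 1.02041e-5 st.
So 2.662 × 1.02041e-5 ≈ 2.716e-5 st.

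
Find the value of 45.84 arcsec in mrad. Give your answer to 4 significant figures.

0.2222 milliradians

1 arcsec = 0.00484814 mrad.
So 45.84 × 0.00484814 ≈ 0.2222 mrad.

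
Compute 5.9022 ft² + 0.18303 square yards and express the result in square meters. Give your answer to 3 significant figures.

0.701 square meters

5.9022 ft² = 0.548332 m² and 0.18303 yd² = 0.153036 m².
0.548332 + 0.153036 ≈ 0.701 m².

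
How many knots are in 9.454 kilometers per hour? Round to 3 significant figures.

5.10 kn

1 km/h = 0.539957 kn.
Then 9.454 × 0.539957 ≈ 5.10 kn.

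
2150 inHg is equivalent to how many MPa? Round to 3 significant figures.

1 inHg = 0.00338639 MPa.
Then 2150 × 0.00338639 ≈ 7.28 MPa.

7.28 MPa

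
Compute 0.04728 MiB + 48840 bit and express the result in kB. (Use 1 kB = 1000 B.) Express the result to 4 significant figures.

55.68 kilobytes

0.04728 MiB = 49.5767 kB and 48840 bit = 6.10500 kB.
49.5767 + 6.10500 ≈ 55.68 kB.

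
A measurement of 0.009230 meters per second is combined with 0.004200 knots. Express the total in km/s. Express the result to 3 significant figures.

0.009230 m/s = 9.23000e-6 km/s and 0.004200 kn = 2.16067e-6 km/s.
9.23000e-6 + 2.16067e-6 ≈ 1.14e-5 km/s.

1.14e-5 km/s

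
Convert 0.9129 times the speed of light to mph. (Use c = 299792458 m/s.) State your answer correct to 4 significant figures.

1 c = 6.70617 × 10^8 miles per hour.
So 0.9129 × 6.70617 × 10^8 ≈ 6.122 × 10^8 mph.

6.122 × 10^8 mph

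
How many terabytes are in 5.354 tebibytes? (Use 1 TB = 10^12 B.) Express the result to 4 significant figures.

1 tebibyte = 1.09951 terabytes.
So 5.354 × 1.09951 ≈ 5.887 TB.

5.887 terabytes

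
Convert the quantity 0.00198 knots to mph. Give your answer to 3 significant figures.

1 knot = 1.15078 miles per hour.
Then 0.00198 × 1.15078 ≈ 0.00228 mph.

0.00228 mph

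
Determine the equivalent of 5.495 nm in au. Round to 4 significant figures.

1 nm = 6.68459e-21 astronomical units.
Thus 5.495 × 6.68459e-21 ≈ 3.673e-20 au.

3.673e-20 au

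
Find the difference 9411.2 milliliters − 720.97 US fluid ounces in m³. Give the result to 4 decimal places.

-0.0119 cubic meters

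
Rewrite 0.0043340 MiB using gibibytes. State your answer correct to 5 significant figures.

4.2324e-6 gibibytes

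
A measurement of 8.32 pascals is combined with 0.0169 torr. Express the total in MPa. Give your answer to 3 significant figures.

1.06e-5 megapascals

8.32 Pa = 8.32000e-6 MPa and 0.0169 torr = 2.25315e-6 MPa.
8.32000e-6 + 2.25315e-6 ≈ 1.06e-5 MPa.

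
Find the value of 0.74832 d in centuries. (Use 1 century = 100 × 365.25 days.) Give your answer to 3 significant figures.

2.05 × 10^-5 century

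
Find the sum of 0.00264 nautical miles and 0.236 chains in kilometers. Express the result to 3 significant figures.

0.00964 km

0.00264 nmi = 0.00488928 km and 0.236 chain = 0.00474756 km.
0.00488928 + 0.00474756 ≈ 0.00964 km.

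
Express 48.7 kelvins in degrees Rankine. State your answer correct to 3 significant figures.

87.7 degrees Rankine

°R = K × 9/5.
Applying the formula gives 87.7 °R.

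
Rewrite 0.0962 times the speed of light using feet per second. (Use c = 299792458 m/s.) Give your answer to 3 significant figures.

1 speed of light = 9.83571e+8 feet per second.
Then 0.0962 × 9.83571e+8 ≈ 9.46e+7 ft/s.

9.46e+7 feet per second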